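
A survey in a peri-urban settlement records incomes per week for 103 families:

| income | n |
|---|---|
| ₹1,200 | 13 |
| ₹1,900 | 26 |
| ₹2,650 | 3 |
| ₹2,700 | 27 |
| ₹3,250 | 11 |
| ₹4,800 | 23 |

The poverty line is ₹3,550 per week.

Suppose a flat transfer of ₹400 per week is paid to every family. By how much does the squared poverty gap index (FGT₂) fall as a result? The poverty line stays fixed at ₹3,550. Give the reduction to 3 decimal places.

0.053

Before: below the line — 13×₹1,200, 26×₹1,900, 3×₹2,650, 27×₹2,700, 11×₹3,250; squared poverty gap index (FGT₂) = 0.12750.
After the ₹400 transfer: below the line — 13×₹1,600, 26×₹2,300, 3×₹3,050, 27×₹3,100; squared poverty gap index (FGT₂) = 0.07417.
Reduction = 0.12750 − 0.07417 = 0.053.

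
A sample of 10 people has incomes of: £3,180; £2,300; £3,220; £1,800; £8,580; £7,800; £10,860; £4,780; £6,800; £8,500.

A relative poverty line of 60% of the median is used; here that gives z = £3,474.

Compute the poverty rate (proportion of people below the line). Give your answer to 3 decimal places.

0.400

4 of the 10 people have income below £3,474.
H = 4/10 = 0.400.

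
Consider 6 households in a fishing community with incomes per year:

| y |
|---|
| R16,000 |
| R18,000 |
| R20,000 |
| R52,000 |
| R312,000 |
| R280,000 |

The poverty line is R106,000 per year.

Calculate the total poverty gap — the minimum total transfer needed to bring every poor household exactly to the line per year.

R318,000

Poor units: R16,000, R18,000, R20,000, R52,000 (q = 4 of N = 6).
Individual gaps: 106000−16000 = 90000; 106000−18000 = 88000; 106000−20000 = 86000; 106000−52000 = 54000.
Aggregate gap = R318,000.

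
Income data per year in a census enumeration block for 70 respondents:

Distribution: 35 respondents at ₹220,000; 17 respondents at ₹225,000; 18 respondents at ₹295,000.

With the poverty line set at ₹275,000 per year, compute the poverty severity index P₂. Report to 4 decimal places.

0.0280

Below z: 35×₹220,000, 17×₹225,000 (q = 52 of N = 70).
Gap ratios (z−y)/z: (275000−220000)/275000 = 0.2000 (×35); (275000−225000)/275000 = 0.1818 (×17).
Squared: 0.0400 (×35); 0.0331 (×17).
Sum = 1.961983; P₂ = 1.961983 / 70 = 0.0280.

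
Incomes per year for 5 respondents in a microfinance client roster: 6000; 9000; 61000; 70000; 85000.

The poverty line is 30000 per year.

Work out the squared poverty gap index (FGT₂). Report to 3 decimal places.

Below z: 6000, 9000 (q = 2 of N = 5).
Shortfall ratios: (30000−6000)/30000 = 0.8000; (30000−9000)/30000 = 0.7000.
Squared: 0.6400; 0.4900.
Sum = 1.130000; P₂ = 1.130000 / 5 = 0.226.

0.226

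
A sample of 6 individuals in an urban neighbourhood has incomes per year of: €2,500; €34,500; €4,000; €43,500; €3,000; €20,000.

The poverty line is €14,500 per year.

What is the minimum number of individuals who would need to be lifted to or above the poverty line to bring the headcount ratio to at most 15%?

3 of the 6 individuals are poor, so H = 3/6 = 0.500.
A headcount ratio of at most 15% allows at most ⌊0.15 × 6⌋ = 0 poor individuals.
So at least 3 − 0 = 3 must be lifted.

3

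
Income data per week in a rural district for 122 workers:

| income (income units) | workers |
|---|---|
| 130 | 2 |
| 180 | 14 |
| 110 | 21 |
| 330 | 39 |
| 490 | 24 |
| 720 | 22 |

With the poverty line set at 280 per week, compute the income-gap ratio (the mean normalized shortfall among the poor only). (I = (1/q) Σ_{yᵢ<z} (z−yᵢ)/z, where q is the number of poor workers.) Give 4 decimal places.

Incomes under z: 21×110, 2×130, 14×180 (q = 37 of N = 122).
Relative gaps: 0.6071 (×21), 0.5357 (×2), 0.3571 (×14); sum = 18.821429.
The income-gap ratio divides by q (the poor only): 18.821429 / 37 = 0.5087.

0.5087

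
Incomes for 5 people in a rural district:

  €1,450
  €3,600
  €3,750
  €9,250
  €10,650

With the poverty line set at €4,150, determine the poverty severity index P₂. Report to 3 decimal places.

0.090

Incomes under z: €1,450, €3,600, €3,750 (q = 3 of N = 5).
Relative gaps: (4150−1450)/4150 = 0.6506; (4150−3600)/4150 = 0.1325; (4150−3750)/4150 = 0.0964.
Squared: 0.4233; 0.0176; 0.0093.
Sum = 0.450138; P₂ = 0.450138 / 5 = 0.090.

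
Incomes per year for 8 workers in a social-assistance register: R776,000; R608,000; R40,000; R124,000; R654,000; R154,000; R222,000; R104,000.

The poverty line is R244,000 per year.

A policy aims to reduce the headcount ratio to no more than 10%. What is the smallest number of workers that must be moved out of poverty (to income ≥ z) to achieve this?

Currently q = 5 of N = 8 are below the line (H = 0.625).
A headcount ratio of at most 10% allows at most ⌊0.10 × 8⌋ = 0 poor workers.
So at least 5 − 0 = 5 must be lifted.

5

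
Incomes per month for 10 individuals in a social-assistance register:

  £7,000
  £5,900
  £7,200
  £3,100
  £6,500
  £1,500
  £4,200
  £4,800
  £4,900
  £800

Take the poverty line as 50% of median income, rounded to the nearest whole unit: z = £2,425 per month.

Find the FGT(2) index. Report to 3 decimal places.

0.059

Poor units: £800, £1,500 (q = 2 of N = 10).
Gap ratios (z−y)/z: (2425−800)/2425 = 0.6701; (2425−1500)/2425 = 0.3814.
Squared: 0.4490; 0.1455.
Sum = 0.594537; P₂ = 0.594537 / 10 = 0.059.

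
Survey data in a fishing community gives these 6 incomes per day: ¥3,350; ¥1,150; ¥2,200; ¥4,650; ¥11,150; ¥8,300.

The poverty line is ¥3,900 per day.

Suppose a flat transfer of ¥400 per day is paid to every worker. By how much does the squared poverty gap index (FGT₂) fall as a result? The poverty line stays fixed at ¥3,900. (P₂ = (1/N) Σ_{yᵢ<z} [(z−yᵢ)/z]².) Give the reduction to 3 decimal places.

0.039

Before: below the line — ¥1,150, ¥2,200, ¥3,350; squared poverty gap index (FGT₂) = 0.11785.
After the ¥400 transfer: below the line — ¥1,550, ¥2,600, ¥3,750; squared poverty gap index (FGT₂) = 0.07928.
Reduction = 0.11785 − 0.07928 = 0.039.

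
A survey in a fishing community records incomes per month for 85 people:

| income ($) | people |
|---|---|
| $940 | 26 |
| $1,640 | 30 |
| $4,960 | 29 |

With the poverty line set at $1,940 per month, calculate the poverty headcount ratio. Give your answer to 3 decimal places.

56 of the 85 people have income below $1,940.
H = 56/85 = 0.659.

0.659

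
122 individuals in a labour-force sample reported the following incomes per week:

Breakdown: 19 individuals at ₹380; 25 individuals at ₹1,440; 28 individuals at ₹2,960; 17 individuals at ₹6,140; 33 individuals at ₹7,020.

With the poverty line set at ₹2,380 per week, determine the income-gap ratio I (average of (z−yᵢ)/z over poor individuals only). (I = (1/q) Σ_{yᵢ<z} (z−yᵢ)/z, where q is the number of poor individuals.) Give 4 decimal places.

Incomes under z: 19×₹380, 25×₹1,440 (q = 44 of N = 122).
Relative gaps: 0.8403 (×19), 0.3950 (×25); sum = 25.840336.
I averages over the q = 44 poor units only: 25.840336 / 44 = 0.5873.

0.5873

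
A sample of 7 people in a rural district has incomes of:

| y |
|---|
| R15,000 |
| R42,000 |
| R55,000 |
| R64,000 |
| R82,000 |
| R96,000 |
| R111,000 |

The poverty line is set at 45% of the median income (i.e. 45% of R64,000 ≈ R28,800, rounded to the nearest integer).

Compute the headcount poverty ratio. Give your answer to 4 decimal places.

0.1429

1 of the 7 people have income below R28,800.
H = 1/7 = 0.1429.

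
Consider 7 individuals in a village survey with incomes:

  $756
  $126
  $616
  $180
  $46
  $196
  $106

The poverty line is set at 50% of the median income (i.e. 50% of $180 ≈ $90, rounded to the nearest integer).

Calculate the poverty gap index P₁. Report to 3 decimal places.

0.070

Below the line: $46 (q = 1 of N = 7).
Normalized shortfalls: (90−46)/90 = 0.4889.
Sum of shortfalls = 0.488889; P₁ averages over all N: 0.488889 / 7 = 0.070.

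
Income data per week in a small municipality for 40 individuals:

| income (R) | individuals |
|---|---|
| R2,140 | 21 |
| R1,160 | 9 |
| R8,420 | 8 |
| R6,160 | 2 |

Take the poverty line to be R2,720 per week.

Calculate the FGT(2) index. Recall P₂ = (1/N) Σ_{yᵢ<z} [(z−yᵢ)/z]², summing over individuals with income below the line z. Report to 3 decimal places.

Below z: 9×R1,160, 21×R2,140 (q = 30 of N = 40).
Shortfall ratios: (2720−1160)/2720 = 0.5735 (×9); (2720−2140)/2720 = 0.2132 (×21).
Squared: 0.3289 (×9); 0.0455 (×21).
Sum = 3.915279; P₂ = 3.915279 / 40 = 0.098.

0.098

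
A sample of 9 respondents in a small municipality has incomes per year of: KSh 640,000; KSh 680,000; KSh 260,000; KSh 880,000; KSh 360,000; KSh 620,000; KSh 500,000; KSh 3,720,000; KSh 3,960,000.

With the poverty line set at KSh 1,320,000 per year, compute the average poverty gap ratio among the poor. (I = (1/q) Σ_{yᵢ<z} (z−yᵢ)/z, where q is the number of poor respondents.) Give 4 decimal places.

0.5736

Incomes under z: KSh 260,000, KSh 360,000, KSh 500,000, KSh 620,000, KSh 640,000, KSh 680,000, KSh 880,000 (q = 7 of N = 9).
Relative gaps: 0.8030, 0.7273, 0.6212, 0.5303, 0.5152, 0.4848, 0.3333; sum = 4.015152.
The income-gap ratio divides by q (the poor only): 4.015152 / 7 = 0.5736.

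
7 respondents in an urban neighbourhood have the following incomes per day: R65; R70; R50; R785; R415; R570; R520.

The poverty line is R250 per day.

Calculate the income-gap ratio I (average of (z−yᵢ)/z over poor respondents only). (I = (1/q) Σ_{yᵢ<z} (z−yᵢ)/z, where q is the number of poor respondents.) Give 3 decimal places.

0.753

Below z: R50, R65, R70 (q = 3 of N = 7).
Shortfall ratios (z−y)/z: 0.8000, 0.7400, 0.7200; sum = 2.260000.
The income-gap ratio divides by q (the poor only): 2.260000 / 3 = 0.753.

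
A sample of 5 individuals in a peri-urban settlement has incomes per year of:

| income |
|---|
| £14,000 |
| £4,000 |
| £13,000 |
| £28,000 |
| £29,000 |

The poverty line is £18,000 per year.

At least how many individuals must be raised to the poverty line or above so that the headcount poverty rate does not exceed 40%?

3 of the 5 individuals are poor, so H = 3/5 = 0.600.
A headcount ratio of at most 40% allows at most ⌊0.40 × 5⌋ = 2 poor individuals.
So at least 3 − 2 = 1 must be lifted.

1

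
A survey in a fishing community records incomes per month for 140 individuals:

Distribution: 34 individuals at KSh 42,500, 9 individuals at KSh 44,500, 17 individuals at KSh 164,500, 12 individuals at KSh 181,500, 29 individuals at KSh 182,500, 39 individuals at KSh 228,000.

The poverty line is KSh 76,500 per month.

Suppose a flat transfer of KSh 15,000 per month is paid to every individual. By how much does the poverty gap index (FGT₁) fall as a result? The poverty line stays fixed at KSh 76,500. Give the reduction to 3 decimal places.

0.060

Before: below the line — 34×KSh 42,500, 9×KSh 44,500; poverty gap index (FGT₁) = 0.13483.
After the KSh 15,000 transfer: below the line — 34×KSh 57,500, 9×KSh 59,500; poverty gap index (FGT₁) = 0.07460.
Reduction = 0.13483 − 0.07460 = 0.060.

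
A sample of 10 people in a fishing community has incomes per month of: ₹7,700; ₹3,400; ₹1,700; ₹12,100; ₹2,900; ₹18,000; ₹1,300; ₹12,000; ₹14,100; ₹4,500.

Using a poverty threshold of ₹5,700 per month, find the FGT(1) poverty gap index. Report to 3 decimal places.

0.258

Poor units: ₹1,300, ₹1,700, ₹2,900, ₹3,400, ₹4,500 (q = 5 of N = 10).
Normalized shortfalls: (5700−1300)/5700 = 0.7719; (5700−1700)/5700 = 0.7018; (5700−2900)/5700 = 0.4912; (5700−3400)/5700 = 0.4035; (5700−4500)/5700 = 0.2105.
Σ = 2.578947. Dividing by the full population N = 10 gives P₁ = 0.258.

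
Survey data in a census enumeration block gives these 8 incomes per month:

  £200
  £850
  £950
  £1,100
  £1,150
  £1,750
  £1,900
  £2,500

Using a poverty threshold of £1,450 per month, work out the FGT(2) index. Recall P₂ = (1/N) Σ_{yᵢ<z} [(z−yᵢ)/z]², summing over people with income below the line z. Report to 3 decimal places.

Incomes under z: £200, £850, £950, £1,100, £1,150 (q = 5 of N = 8).
Relative gaps: (1450−200)/1450 = 0.8621; (1450−850)/1450 = 0.4138; (1450−950)/1450 = 0.3448; (1450−1100)/1450 = 0.2414; (1450−1150)/1450 = 0.2069.
Squared: 0.7432; 0.1712; 0.1189; 0.0583; 0.0428.
Sum = 1.134364; P₂ = 1.134364 / 8 = 0.142.

0.142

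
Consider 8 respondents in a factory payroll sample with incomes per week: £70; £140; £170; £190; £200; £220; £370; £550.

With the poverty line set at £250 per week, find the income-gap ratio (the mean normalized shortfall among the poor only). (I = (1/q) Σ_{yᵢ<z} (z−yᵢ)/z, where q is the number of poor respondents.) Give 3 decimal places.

0.340

Poor units: £70, £140, £170, £190, £200, £220 (q = 6 of N = 8).
Shortfall ratios (z−y)/z: 0.7200, 0.4400, 0.3200, 0.2400, 0.2000, 0.1200; sum = 2.040000.
The income-gap ratio divides by q (the poor only): 2.040000 / 6 = 0.340.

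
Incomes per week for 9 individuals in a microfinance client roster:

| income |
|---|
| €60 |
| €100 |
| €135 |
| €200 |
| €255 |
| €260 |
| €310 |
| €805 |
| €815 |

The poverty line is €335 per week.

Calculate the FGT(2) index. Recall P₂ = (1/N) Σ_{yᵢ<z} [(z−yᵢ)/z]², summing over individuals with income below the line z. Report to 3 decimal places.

Poor units: €60, €100, €135, €200, €255, €260, €310 (q = 7 of N = 9).
Shortfall ratios: (335−60)/335 = 0.8209; (335−100)/335 = 0.7015; (335−135)/335 = 0.5970; (335−200)/335 = 0.4030; (335−255)/335 = 0.2388; (335−260)/335 = 0.2239; (335−310)/335 = 0.0746.
Squared: 0.6739; 0.4921; 0.3564; 0.1624; 0.0570; 0.0501; 0.0056.
Sum = 1.797505; P₂ = 1.797505 / 9 = 0.200.

0.200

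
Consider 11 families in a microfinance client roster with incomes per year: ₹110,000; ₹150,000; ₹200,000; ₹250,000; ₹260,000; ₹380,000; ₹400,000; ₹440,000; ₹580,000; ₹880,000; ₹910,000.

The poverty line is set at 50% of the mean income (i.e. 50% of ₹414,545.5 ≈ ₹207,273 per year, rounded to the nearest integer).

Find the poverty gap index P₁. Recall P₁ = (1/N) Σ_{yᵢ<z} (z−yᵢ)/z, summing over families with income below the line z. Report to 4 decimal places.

0.0710

Poor units: ₹110,000, ₹150,000, ₹200,000 (q = 3 of N = 11).
Normalized shortfalls: (207273−110000)/207273 = 0.4693; (207273−150000)/207273 = 0.2763; (207273−200000)/207273 = 0.0351.
Sum of shortfalls = 0.780705; P₁ averages over all N: 0.780705 / 11 = 0.0710.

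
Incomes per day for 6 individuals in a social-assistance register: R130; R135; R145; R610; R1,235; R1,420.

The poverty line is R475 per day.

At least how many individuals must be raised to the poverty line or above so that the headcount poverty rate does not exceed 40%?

3 of the 6 individuals are poor, so H = 3/6 = 0.500.
A headcount ratio of at most 40% allows at most ⌊0.40 × 6⌋ = 2 poor individuals.
So at least 3 − 2 = 1 must be lifted.

1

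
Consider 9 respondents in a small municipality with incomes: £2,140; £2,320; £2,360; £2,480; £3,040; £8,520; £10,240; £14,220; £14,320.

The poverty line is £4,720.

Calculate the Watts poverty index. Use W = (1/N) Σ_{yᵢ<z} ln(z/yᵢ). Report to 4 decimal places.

0.3642

Below z: £2,140, £2,320, £2,360, £2,480, £3,040 (q = 5 of N = 9).
Log gaps: ln(4720/2140) = 0.7910; ln(4720/2320) = 0.7102; ln(4720/2360) = 0.6931; ln(4720/2480) = 0.6436; ln(4720/3040) = 0.4400.
W = 3.277893 / 9 = 0.3642.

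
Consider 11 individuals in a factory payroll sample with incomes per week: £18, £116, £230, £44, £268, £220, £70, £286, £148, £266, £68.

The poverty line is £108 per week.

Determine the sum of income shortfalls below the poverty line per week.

£232

Poor units: £18, £44, £68, £70 (q = 4 of N = 11).
Individual gaps: 108−18 = 90; 108−44 = 64; 108−68 = 40; 108−70 = 38.
Aggregate gap = £232.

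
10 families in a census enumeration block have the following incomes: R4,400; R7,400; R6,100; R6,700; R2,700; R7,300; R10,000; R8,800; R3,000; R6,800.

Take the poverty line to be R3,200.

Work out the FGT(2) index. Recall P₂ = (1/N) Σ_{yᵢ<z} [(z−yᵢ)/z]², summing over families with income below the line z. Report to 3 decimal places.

0.003

Below the line: R2,700, R3,000 (q = 2 of N = 10).
Normalized shortfalls: (3200−2700)/3200 = 0.1562; (3200−3000)/3200 = 0.0625.
Squared: 0.0244; 0.0039.
Sum = 0.028320; P₂ = 0.028320 / 10 = 0.003.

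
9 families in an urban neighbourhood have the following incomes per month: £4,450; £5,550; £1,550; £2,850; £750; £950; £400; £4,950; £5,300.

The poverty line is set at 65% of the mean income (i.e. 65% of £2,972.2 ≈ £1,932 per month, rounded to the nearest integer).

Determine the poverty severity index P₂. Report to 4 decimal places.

Poor units: £400, £750, £950, £1,550 (q = 4 of N = 9).
Shortfall ratios: (1932−400)/1932 = 0.7930; (1932−750)/1932 = 0.6118; (1932−950)/1932 = 0.5083; (1932−1550)/1932 = 0.1977.
Squared: 0.6288; 0.3743; 0.2584; 0.0391.
Sum = 1.300532; P₂ = 1.300532 / 9 = 0.1445.

0.1445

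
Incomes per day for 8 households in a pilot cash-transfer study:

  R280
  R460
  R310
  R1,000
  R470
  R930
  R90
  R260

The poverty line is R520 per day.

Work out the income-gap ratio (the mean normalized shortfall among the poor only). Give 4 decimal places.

Incomes under z: R90, R260, R280, R310, R460, R470 (q = 6 of N = 8).
Relative gaps: 0.8269, 0.5000, 0.4615, 0.4038, 0.1154, 0.0962; sum = 2.403846.
The income-gap ratio divides by q (the poor only): 2.403846 / 6 = 0.4006.

0.4006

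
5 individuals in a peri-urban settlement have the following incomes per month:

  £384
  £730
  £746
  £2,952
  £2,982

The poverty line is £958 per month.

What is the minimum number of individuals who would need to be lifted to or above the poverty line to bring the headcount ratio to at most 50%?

1

3 of the 5 individuals are poor, so H = 3/5 = 0.600.
A headcount ratio of at most 50% allows at most ⌊0.50 × 5⌋ = 2 poor individuals.
So at least 3 − 2 = 1 must be lifted.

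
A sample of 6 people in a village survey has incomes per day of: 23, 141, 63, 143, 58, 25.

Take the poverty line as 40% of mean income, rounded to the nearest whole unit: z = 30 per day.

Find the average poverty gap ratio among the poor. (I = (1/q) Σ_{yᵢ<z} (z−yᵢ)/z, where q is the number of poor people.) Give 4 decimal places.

Poor units: 23, 25 (q = 2 of N = 6).
Shortfall ratios (z−y)/z: 0.2333, 0.1667; sum = 0.400000.
I averages over the q = 2 poor units only: 0.400000 / 2 = 0.2000.

0.2000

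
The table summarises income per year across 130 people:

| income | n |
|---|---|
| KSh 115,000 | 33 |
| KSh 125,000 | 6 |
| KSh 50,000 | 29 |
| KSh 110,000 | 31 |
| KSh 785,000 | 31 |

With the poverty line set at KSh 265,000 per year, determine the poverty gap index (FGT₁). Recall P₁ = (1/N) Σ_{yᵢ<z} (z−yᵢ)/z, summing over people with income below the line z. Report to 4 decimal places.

0.4885

Below z: 29×KSh 50,000, 31×KSh 110,000, 33×KSh 115,000, 6×KSh 125,000 (q = 99 of N = 130).
Relative gaps: (265000−50000)/265000 = 0.8113 (×29); (265000−110000)/265000 = 0.5849 (×31); (265000−115000)/265000 = 0.5660 (×33); (265000−125000)/265000 = 0.5283 (×6).
Sum of shortfalls = 63.509434; P₁ averages over all N: 63.509434 / 130 = 0.4885.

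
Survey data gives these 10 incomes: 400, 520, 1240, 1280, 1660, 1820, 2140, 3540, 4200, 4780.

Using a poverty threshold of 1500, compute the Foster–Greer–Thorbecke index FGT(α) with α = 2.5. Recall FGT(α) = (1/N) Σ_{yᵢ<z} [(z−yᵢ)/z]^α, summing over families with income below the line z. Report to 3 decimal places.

Below the line: 400, 520, 1240, 1280 (q = 4 of N = 10).
Gap ratios (z−y)/z: (1500−400)/1500 = 0.7333; (1500−520)/1500 = 0.6533; (1500−1240)/1500 = 0.1733; (1500−1280)/1500 = 0.1467.
Raised to α = 2.5: 0.46053; 0.34501; 0.01251; 0.00824.
Sum = 0.826286; FGT(2.5) = 0.826286 / 10 = 0.083.

0.083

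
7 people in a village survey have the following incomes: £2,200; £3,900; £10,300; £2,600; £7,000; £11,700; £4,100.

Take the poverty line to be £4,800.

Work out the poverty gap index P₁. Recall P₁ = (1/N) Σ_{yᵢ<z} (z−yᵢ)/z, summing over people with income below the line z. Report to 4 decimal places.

0.1905

Incomes under z: £2,200, £2,600, £3,900, £4,100 (q = 4 of N = 7).
Relative gaps: (4800−2200)/4800 = 0.5417; (4800−2600)/4800 = 0.4583; (4800−3900)/4800 = 0.1875; (4800−4100)/4800 = 0.1458.
Sum of shortfalls = 1.333333; P₁ averages over all N: 1.333333 / 7 = 0.1905.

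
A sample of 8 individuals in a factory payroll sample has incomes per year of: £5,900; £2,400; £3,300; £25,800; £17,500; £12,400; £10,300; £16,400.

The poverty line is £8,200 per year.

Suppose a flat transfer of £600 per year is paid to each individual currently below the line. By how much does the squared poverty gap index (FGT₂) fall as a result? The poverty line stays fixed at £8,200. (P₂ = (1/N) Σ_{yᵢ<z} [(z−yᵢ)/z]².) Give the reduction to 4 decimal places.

Before: below the line — £2,400, £3,300, £5,900; squared poverty gap index (FGT₂) = 0.117006.
After the £600 transfer: below the line — £3,000, £3,900, £6,500; squared poverty gap index (FGT₂) = 0.090013.
Reduction = 0.117006 − 0.090013 = 0.0270.

0.0270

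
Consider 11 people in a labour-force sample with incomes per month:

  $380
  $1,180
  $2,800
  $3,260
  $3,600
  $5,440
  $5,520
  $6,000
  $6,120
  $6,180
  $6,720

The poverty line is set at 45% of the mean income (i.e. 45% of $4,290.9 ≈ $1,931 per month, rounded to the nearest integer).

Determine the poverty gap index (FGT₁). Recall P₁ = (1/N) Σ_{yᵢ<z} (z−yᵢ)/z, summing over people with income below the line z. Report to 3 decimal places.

0.108

Below the line: $380, $1,180 (q = 2 of N = 11).
Relative gaps: (1931−380)/1931 = 0.8032; (1931−1180)/1931 = 0.3889.
Σ = 1.192128. Dividing by the full population N = 11 gives P₁ = 0.108.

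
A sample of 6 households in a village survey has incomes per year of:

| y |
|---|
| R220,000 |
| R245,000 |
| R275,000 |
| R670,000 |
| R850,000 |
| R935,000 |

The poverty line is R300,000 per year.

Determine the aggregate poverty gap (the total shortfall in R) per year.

Below z: R220,000, R245,000, R275,000 (q = 3 of N = 6).
Individual gaps: 300000−220000 = 80000; 300000−245000 = 55000; 300000−275000 = 25000.
Aggregate gap = R160,000.

R160,000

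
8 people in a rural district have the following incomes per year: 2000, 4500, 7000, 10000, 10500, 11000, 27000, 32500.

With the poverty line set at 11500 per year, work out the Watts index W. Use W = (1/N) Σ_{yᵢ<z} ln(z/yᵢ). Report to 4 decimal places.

Below the line: 2000, 4500, 7000, 10000, 10500, 11000 (q = 6 of N = 8).
Log gaps: ln(11500/2000) = 1.7492; ln(11500/4500) = 0.9383; ln(11500/7000) = 0.4964; ln(11500/10000) = 0.1398; ln(11500/10500) = 0.0910; ln(11500/11000) = 0.0445.
W = 3.459092 / 8 = 0.4324.

0.4324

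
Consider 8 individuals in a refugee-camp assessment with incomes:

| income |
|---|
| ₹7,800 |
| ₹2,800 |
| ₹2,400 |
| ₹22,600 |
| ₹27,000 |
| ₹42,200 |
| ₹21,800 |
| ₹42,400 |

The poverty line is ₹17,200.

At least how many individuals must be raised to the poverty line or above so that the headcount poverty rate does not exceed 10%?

3

3 of the 8 individuals are poor, so H = 3/8 = 0.375.
A headcount ratio of at most 10% allows at most ⌊0.10 × 8⌋ = 0 poor individuals.
So at least 3 − 0 = 3 must be lifted.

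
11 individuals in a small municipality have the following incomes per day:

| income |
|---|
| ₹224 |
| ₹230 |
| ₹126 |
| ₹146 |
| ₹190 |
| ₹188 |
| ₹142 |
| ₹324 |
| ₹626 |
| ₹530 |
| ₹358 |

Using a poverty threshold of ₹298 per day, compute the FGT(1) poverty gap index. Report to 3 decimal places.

Poor units: ₹126, ₹142, ₹146, ₹188, ₹190, ₹224, ₹230 (q = 7 of N = 11).
Relative gaps: (298−126)/298 = 0.5772; (298−142)/298 = 0.5235; (298−146)/298 = 0.5101; (298−188)/298 = 0.3691; (298−190)/298 = 0.3624; (298−224)/298 = 0.2483; (298−230)/298 = 0.2282.
Σ = 2.818792. Dividing by the full population N = 11 gives P₁ = 0.256.

0.256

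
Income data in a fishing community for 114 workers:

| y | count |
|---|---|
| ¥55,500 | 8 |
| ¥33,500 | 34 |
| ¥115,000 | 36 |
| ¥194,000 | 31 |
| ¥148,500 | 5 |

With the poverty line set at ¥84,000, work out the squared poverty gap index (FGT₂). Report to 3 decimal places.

0.116

Below z: 34×¥33,500, 8×¥55,500 (q = 42 of N = 114).
Normalized shortfalls: (84000−33500)/84000 = 0.6012 (×34); (84000−55500)/84000 = 0.3393 (×8).
Squared: 0.3614 (×34); 0.1151 (×8).
Sum = 13.209538; P₂ = 13.209538 / 114 = 0.116.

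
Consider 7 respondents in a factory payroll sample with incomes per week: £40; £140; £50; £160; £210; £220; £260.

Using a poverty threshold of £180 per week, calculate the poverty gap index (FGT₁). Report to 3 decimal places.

Incomes under z: £40, £50, £140, £160 (q = 4 of N = 7).
Shortfall ratios: (180−40)/180 = 0.7778; (180−50)/180 = 0.7222; (180−140)/180 = 0.2222; (180−160)/180 = 0.1111.
Sum of shortfalls = 1.833333; P₁ averages over all N: 1.833333 / 7 = 0.262.

0.262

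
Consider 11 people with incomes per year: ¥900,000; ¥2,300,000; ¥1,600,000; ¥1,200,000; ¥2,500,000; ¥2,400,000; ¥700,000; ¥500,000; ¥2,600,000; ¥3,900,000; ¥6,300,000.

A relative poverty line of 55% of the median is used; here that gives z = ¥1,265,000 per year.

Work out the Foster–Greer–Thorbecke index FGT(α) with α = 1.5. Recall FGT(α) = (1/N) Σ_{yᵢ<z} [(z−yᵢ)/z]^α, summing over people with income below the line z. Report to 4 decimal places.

0.0850

Poor units: ¥500,000, ¥700,000, ¥900,000, ¥1,200,000 (q = 4 of N = 11).
Gap ratios (z−y)/z: (1265000−500000)/1265000 = 0.6047; (1265000−700000)/1265000 = 0.4466; (1265000−900000)/1265000 = 0.2885; (1265000−1200000)/1265000 = 0.0514.
Raised to α = 1.5: 0.47028; 0.29849; 0.15499; 0.01165.
Sum = 0.935412; FGT(1.5) = 0.935412 / 11 = 0.0850.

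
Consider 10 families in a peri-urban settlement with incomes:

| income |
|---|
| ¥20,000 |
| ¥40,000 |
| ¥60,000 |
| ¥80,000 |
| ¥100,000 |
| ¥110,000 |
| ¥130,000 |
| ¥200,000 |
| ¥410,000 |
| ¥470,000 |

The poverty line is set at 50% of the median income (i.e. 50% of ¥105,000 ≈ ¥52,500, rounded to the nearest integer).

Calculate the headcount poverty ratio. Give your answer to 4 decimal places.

0.2000

2 of the 10 families have income below ¥52,500.
H = 2/10 = 0.2000.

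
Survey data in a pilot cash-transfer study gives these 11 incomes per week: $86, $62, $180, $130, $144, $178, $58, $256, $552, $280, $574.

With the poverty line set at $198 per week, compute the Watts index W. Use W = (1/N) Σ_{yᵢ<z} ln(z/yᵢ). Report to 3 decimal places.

0.379

Incomes under z: $58, $62, $86, $130, $144, $178, $180 (q = 7 of N = 11).
ln(z/y) terms: ln(198/58) = 1.2278; ln(198/62) = 1.1611; ln(198/86) = 0.8339; ln(198/130) = 0.4207; ln(198/144) = 0.3185; ln(198/178) = 0.1065; ln(198/180) = 0.0953.
W = 4.163856 / 11 = 0.379.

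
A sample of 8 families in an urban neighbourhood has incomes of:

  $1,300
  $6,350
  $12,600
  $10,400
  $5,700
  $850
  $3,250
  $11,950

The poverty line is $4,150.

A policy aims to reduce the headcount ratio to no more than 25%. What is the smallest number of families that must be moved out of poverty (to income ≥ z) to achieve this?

3 of the 8 families are poor, so H = 3/8 = 0.375.
A headcount ratio of at most 25% allows at most ⌊0.25 × 8⌋ = 2 poor families.
So at least 3 − 2 = 1 must be lifted.

1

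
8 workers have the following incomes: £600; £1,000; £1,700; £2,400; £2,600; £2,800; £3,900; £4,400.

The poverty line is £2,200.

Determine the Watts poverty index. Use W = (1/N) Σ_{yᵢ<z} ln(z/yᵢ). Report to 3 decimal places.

Poor units: £600, £1,000, £1,700 (q = 3 of N = 8).
Log gaps: ln(2200/600) = 1.2993; ln(2200/1000) = 0.7885; ln(2200/1700) = 0.2578.
W = 2.345569 / 8 = 0.293.

0.293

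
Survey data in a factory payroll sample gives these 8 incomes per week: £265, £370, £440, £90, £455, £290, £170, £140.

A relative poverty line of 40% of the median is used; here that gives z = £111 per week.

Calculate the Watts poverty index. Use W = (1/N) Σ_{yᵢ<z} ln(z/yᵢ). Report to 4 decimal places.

Incomes under z: £90 (q = 1 of N = 8).
ln(z/y) terms: ln(111/90) = 0.2097.
W = 0.209721 / 8 = 0.0262.

0.0262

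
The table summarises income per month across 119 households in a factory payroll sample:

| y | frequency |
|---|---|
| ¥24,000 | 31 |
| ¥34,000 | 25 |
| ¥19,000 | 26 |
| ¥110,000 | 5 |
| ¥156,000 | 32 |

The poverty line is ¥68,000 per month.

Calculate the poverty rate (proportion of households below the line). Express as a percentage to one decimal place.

68.9%

82 of the 119 households have income below ¥68,000.
H = 82/119 = 68.9%.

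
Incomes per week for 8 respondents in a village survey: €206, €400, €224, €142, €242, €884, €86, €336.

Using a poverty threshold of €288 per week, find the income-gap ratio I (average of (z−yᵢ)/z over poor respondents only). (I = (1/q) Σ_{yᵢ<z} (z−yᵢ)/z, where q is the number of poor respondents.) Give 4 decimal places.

0.3750

Incomes under z: €86, €142, €206, €224, €242 (q = 5 of N = 8).
Relative gaps: 0.7014, 0.5069, 0.2847, 0.2222, 0.1597; sum = 1.875000.
The income-gap ratio divides by q (the poor only): 1.875000 / 5 = 0.3750.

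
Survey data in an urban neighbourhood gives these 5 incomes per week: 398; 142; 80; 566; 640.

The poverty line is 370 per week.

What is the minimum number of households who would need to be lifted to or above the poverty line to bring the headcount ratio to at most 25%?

Currently q = 2 of N = 5 are below the line (H = 0.400).
A headcount ratio of at most 25% allows at most ⌊0.25 × 5⌋ = 1 poor households.
So at least 2 − 1 = 1 must be lifted.

1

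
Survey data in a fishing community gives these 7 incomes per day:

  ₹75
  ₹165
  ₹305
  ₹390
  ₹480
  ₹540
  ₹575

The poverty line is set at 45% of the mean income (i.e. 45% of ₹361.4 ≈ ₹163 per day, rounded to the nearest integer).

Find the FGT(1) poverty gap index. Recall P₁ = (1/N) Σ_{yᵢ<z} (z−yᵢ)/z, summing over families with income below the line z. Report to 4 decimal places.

Below z: ₹75 (q = 1 of N = 7).
Gap ratios (z−y)/z: (163−75)/163 = 0.5399.
Σ = 0.539877. Dividing by the full population N = 7 gives P₁ = 0.0771.

0.0771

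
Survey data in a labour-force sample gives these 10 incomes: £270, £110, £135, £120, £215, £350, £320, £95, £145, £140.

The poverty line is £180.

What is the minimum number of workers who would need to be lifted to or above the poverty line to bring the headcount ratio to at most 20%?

Currently q = 6 of N = 10 are below the line (H = 0.600).
A headcount ratio of at most 20% allows at most ⌊0.20 × 10⌋ = 2 poor workers.
So at least 6 − 2 = 4 must be lifted.

4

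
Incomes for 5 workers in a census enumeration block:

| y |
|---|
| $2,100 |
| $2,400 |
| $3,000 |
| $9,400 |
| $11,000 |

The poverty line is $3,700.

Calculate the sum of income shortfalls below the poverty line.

$3,600

Below z: $2,100, $2,400, $3,000 (q = 3 of N = 5).
Individual gaps: 3700−2100 = 1600; 3700−2400 = 1300; 3700−3000 = 700.
Aggregate gap = $3,600.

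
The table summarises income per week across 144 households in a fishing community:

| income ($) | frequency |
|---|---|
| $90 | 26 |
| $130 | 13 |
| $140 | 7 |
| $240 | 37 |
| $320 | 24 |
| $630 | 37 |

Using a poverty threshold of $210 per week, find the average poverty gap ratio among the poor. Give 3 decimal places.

Below the line: 26×$90, 13×$130, 7×$140 (q = 46 of N = 144).
Relative gaps: 0.5714 (×26), 0.3810 (×13), 0.3333 (×7); sum = 22.142857.
The income-gap ratio divides by q (the poor only): 22.142857 / 46 = 0.481.

0.481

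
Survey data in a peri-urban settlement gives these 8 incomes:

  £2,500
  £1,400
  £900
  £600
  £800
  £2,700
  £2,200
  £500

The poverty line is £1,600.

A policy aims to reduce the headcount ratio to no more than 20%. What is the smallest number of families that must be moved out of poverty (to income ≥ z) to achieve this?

Currently q = 5 of N = 8 are below the line (H = 0.625).
A headcount ratio of at most 20% allows at most ⌊0.20 × 8⌋ = 1 poor families.
So at least 5 − 1 = 4 must be lifted.

4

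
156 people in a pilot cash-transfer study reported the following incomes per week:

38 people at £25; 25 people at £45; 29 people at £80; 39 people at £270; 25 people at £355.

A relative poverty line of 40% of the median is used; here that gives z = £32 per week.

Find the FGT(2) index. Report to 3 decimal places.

0.012

Below the line: 38×£25 (q = 38 of N = 156).
Gap ratios (z−y)/z: (32−25)/32 = 0.2188 (×38).
Squared: 0.0479 (×38).
Sum = 1.818359; P₂ = 1.818359 / 156 = 0.012.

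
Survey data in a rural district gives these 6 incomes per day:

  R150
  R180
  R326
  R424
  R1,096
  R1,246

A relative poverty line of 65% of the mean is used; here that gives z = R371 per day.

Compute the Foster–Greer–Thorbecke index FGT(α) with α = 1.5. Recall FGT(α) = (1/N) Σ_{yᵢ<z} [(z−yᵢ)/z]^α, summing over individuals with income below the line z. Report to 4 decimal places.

0.1452

Incomes under z: R150, R180, R326 (q = 3 of N = 6).
Gap ratios (z−y)/z: (371−150)/371 = 0.5957; (371−180)/371 = 0.5148; (371−326)/371 = 0.1213.
Raised to α = 1.5: 0.45976; 0.36939; 0.04224.
Sum = 0.871393; FGT(1.5) = 0.871393 / 6 = 0.1452.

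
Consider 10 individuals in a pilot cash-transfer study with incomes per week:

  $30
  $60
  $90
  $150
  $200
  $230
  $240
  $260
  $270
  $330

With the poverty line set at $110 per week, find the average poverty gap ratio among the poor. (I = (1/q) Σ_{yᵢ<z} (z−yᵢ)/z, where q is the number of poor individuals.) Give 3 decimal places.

Below z: $30, $60, $90 (q = 3 of N = 10).
Relative gaps: 0.7273, 0.4545, 0.1818; sum = 1.363636.
I averages over the q = 3 poor units only: 1.363636 / 3 = 0.455.

0.455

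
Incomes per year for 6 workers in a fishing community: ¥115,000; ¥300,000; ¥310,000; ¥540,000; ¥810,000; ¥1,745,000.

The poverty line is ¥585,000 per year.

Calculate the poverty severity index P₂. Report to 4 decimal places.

0.1850

Incomes under z: ¥115,000, ¥300,000, ¥310,000, ¥540,000 (q = 4 of N = 6).
Shortfall ratios: (585000−115000)/585000 = 0.8034; (585000−300000)/585000 = 0.4872; (585000−310000)/585000 = 0.4701; (585000−540000)/585000 = 0.0769.
Squared: 0.6455; 0.2373; 0.2210; 0.0059.
Sum = 1.109723; P₂ = 1.109723 / 6 = 0.1850.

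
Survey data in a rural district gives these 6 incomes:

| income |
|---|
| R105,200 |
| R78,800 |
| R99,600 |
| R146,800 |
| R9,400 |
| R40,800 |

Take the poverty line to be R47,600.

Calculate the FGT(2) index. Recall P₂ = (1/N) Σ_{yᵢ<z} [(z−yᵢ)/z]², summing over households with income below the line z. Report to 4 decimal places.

Incomes under z: R9,400, R40,800 (q = 2 of N = 6).
Relative gaps: (47600−9400)/47600 = 0.8025; (47600−40800)/47600 = 0.1429.
Squared: 0.6440; 0.0204.
Sum = 0.664448; P₂ = 0.664448 / 6 = 0.1107.

0.1107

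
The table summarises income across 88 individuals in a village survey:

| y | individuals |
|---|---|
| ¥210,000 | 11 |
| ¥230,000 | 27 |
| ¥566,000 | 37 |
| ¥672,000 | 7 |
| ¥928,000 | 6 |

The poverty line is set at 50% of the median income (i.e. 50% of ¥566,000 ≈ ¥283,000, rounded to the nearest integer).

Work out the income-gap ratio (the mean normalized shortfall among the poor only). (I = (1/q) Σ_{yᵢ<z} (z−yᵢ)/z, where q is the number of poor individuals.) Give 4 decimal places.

0.2077

Below z: 11×¥210,000, 27×¥230,000 (q = 38 of N = 88).
Shortfall ratios (z−y)/z: 0.2580 (×11), 0.1873 (×27); sum = 7.893993.
The income-gap ratio divides by q (the poor only): 7.893993 / 38 = 0.2077.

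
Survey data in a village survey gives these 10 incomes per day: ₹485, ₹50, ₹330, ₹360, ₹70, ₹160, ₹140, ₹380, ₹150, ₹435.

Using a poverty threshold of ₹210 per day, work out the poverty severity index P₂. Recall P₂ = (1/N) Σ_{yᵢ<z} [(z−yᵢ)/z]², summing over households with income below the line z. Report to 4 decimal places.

Below the line: ₹50, ₹70, ₹140, ₹150, ₹160 (q = 5 of N = 10).
Normalized shortfalls: (210−50)/210 = 0.7619; (210−70)/210 = 0.6667; (210−140)/210 = 0.3333; (210−150)/210 = 0.2857; (210−160)/210 = 0.2381.
Squared: 0.5805; 0.4444; 0.1111; 0.0816; 0.0567.
Sum = 1.274376; P₂ = 1.274376 / 10 = 0.1274.

0.1274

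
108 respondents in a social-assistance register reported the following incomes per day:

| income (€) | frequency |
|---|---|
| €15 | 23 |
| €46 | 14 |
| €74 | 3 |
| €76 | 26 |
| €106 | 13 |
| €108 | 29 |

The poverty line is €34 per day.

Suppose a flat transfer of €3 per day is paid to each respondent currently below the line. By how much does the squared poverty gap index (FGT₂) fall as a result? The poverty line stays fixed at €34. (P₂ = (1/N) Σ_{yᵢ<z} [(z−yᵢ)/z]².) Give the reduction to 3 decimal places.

Before: below the line — 23×€15; squared poverty gap index (FGT₂) = 0.06650.
After the €3 transfer: below the line — 23×€18; squared poverty gap index (FGT₂) = 0.04716.
Reduction = 0.06650 − 0.04716 = 0.019.

0.019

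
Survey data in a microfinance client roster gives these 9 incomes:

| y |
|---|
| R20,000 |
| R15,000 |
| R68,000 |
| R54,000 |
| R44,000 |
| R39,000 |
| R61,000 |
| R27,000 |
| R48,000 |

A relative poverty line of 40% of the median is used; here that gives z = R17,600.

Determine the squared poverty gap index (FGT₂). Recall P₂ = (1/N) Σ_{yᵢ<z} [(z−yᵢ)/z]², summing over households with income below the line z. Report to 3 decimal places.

Incomes under z: R15,000 (q = 1 of N = 9).
Relative gaps: (17600−15000)/17600 = 0.1477.
Squared: 0.0218.
Sum = 0.021823; P₂ = 0.021823 / 9 = 0.002.

0.002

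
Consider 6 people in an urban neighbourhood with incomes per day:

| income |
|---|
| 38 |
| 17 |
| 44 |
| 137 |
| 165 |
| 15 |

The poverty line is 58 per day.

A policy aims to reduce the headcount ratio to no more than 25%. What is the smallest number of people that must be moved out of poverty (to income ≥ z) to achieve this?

3

Currently q = 4 of N = 6 are below the line (H = 0.667).
A headcount ratio of at most 25% allows at most ⌊0.25 × 6⌋ = 1 poor people.
So at least 4 − 1 = 3 must be lifted.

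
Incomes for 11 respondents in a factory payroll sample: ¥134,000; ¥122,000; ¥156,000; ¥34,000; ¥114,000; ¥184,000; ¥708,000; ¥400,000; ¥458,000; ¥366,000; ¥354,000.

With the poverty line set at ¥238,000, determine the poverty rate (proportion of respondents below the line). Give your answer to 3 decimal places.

6 of the 11 respondents have income below ¥238,000.
H = 6/11 = 0.545.

0.545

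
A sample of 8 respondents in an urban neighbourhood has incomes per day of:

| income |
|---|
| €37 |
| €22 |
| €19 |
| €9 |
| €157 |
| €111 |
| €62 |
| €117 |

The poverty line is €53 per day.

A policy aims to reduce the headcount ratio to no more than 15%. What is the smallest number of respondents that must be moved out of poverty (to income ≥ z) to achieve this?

Currently q = 4 of N = 8 are below the line (H = 0.500).
A headcount ratio of at most 15% allows at most ⌊0.15 × 8⌋ = 1 poor respondents.
So at least 4 − 1 = 3 must be lifted.

3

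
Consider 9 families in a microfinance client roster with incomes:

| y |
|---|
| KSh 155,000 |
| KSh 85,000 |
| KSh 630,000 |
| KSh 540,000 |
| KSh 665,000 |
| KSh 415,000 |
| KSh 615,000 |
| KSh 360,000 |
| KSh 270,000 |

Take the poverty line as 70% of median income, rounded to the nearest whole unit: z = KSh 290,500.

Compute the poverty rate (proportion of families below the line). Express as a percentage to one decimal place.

3 of the 9 families have income below KSh 290,500.
H = 3/9 = 33.3%.

33.3%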